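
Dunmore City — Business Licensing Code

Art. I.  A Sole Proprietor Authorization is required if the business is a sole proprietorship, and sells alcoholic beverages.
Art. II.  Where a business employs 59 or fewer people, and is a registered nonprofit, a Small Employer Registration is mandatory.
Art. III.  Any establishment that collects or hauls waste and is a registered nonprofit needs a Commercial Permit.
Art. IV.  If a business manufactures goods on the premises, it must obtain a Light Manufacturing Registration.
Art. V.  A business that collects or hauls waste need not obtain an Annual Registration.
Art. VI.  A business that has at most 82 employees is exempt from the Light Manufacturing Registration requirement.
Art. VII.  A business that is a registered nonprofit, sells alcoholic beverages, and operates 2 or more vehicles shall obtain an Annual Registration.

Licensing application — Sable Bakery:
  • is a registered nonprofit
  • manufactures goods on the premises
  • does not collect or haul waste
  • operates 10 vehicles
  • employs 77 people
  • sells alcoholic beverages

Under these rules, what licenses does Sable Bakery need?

Annual Registration

Art. I. is a registered nonprofit (not: is a sole proprietorship); sells alcoholic beverages → Sole Proprietor Authorization not required.
Art. II. employees 77 > 59; is a registered nonprofit → Small Employer Registration not required.
Art. III. does not collect or haul waste; is a registered nonprofit → Commercial Permit not required.
Art. IV. manufactures goods on the premises → Light Manufacturing Registration required.
Art. V. does not collect or haul waste → Annual Registration exemption does not apply.
Art. VI. employees 77 ≤ 82 → exempt from Light Manufacturing Registration.
Art. VII. is a registered nonprofit; sells alcoholic beverages; vehicles 10 ≥ 2 → Annual Registration required.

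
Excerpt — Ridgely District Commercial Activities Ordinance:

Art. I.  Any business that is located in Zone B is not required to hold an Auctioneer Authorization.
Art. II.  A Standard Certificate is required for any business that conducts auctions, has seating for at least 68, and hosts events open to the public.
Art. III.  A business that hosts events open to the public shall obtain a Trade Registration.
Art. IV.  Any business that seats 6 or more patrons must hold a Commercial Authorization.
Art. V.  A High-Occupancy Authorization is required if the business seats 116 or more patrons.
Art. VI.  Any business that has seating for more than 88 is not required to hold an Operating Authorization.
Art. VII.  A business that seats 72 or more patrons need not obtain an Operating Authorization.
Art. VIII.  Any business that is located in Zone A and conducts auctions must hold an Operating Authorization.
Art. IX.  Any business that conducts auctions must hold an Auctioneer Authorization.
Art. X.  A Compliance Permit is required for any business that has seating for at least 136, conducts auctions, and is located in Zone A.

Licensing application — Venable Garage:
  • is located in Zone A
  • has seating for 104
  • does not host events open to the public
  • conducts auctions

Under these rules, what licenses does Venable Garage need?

Art. I. is located in Zone A (not: is located in Zone B) → Auctioneer Authorization exemption does not apply.
Art. II. conducts auctions; seating 104 ≥ 68; does not host events open to the public → Standard Certificate not required.
Art. III. does not host events open to the public → Trade Registration not required.
Art. IV. seating 104 ≥ 6 → Commercial Authorization required.
Art. V. seating 104 < 116 → High-Occupancy Authorization not required.
Art. VI. seating 104 > 88 → exempt from Operating Authorization.
Art. VII. seating 104 ≥ 72 → exempt from Operating Authorization.
Art. VIII. is located in Zone A; conducts auctions → Operating Authorization required.
Art. IX. conducts auctions → Auctioneer Authorization required.
Art. X. seating 104 < 136; conducts auctions; is located in Zone A → Compliance Permit not required.

Auctioneer Authorization, Commercial Authorization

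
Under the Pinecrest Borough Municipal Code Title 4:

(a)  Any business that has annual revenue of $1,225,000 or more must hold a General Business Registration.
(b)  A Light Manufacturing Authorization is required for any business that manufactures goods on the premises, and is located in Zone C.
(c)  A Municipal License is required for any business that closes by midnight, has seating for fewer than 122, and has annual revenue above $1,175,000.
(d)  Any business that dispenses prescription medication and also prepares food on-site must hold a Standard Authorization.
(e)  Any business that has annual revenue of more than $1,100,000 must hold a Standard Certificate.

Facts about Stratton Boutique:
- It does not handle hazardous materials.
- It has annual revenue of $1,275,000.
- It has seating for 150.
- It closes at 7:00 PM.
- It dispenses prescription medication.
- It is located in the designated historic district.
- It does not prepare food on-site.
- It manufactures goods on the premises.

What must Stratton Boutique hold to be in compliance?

(a) revenue $1,275,000 ≥ $1,225,000 → General Business Registration required.
(b) manufactures goods on the premises; is located in the designated historic district (not: is located in Zone C) → Light Manufacturing Authorization not required.
(c) closes 7:00 PM, at/before midnight; seating 150 ≥ 122; revenue $1,275,000 > $1,175,000 → Municipal License not required.
(d) dispenses prescription medication; does not prepare food on-site → Standard Authorization not required.
(e) revenue $1,275,000 > $1,100,000 → Standard Certificate required.

General Business Registration, Standard Certificate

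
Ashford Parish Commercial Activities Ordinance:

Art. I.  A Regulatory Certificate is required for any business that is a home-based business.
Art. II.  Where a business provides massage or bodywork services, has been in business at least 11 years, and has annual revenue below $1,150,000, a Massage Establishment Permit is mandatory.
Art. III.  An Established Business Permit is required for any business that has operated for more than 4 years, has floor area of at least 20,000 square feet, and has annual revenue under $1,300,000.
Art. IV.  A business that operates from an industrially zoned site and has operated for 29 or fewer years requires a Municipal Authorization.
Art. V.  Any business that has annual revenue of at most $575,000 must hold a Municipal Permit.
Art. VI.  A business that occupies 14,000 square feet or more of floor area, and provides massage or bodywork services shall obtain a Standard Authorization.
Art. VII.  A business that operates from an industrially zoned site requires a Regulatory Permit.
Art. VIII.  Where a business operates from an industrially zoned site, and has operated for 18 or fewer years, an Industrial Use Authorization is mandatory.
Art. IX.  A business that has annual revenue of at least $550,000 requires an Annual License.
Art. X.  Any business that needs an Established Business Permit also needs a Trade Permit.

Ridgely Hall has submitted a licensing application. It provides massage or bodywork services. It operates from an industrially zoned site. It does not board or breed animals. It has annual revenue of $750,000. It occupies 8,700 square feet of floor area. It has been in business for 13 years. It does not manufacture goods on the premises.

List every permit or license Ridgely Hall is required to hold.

Annual License, Industrial Use Authorization, Massage Establishment Permit, Municipal Authorization, Regulatory Permit

Art. I. operates from an industrially zoned site (not: is a home-based business) → Regulatory Certificate not required.
Art. II. provides massage or bodywork services; years in business 13 ≥ 11; revenue $750,000 < $1,150,000 → Massage Establishment Permit required.
Art. III. years in business 13 > 4; floor area 8,700 square feet < 20,000 square feet; revenue $750,000 < $1,300,000 → Established Business Permit not required.
Art. IV. operates from an industrially zoned site; years in business 13 ≤ 29 → Municipal Authorization required.
Art. V. revenue $750,000 > $575,000 → Municipal Permit not required.
Art. VI. floor area 8,700 square feet < 14,000 square feet; provides massage or bodywork services → Standard Authorization not required.
Art. VII. operates from an industrially zoned site → Regulatory Permit required.
Art. VIII. operates from an industrially zoned site; years in business 13 ≤ 18 → Industrial Use Authorization required.
Art. IX. revenue $750,000 ≥ $550,000 → Annual License required.
Art. X. Established Business Permit is not required → no effect.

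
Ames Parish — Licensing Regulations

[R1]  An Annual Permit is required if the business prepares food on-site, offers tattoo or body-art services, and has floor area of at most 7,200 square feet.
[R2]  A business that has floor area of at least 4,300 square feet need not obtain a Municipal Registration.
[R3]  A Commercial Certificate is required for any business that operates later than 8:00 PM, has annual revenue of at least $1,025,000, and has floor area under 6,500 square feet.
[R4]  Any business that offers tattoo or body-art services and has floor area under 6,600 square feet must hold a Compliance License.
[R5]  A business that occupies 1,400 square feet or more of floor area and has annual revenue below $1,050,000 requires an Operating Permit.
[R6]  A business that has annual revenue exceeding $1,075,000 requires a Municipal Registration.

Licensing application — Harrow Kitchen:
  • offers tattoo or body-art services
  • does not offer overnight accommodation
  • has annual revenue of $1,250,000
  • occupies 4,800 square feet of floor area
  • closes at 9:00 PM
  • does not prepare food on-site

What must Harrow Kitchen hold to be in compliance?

[R1] does not prepare food on-site; offers tattoo or body-art services; floor area 4,800 square feet ≤ 7,200 square feet → Annual Permit not required.
[R2] floor area 4,800 square feet ≥ 4,300 square feet → exempt from Municipal Registration.
[R3] closes 9:00 PM, after 8:00 PM; revenue $1,250,000 ≥ $1,025,000; floor area 4,800 square feet < 6,500 square feet → Commercial Certificate required.
[R4] offers tattoo or body-art services; floor area 4,800 square feet < 6,600 square feet → Compliance License required.
[R5] floor area 4,800 square feet ≥ 1,400 square feet; revenue $1,250,000 ≥ $1,050,000 → Operating Permit not required.
[R6] revenue $1,250,000 > $1,075,000 → Municipal Registration required.

Commercial Certificate, Compliance License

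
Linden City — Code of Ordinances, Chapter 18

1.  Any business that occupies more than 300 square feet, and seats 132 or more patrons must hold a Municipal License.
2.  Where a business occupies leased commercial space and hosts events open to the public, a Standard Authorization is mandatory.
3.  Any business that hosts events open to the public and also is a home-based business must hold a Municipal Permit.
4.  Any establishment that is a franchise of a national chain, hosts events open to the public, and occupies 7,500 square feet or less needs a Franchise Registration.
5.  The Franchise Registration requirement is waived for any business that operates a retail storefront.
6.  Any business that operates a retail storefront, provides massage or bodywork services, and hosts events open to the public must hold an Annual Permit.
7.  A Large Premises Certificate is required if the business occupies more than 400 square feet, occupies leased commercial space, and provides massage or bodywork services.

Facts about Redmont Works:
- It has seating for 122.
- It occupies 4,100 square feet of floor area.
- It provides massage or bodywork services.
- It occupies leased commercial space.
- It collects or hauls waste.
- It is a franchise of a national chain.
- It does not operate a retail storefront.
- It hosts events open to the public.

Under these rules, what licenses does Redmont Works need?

Franchise Registration, Large Premises Certificate, Standard Authorization

1. floor area 4,100 square feet > 300 square feet; seating 122 < 132 → Municipal License not required.
2. occupies leased commercial space; hosts events open to the public → Standard Authorization required.
3. hosts events open to the public; occupies leased commercial space (not: is a home-based business) → Municipal Permit not required.
4. is a franchise of a national chain; hosts events open to the public; floor area 4,100 square feet ≤ 7,500 square feet → Franchise Registration required.
5. does not operate a retail storefront → Franchise Registration exemption does not apply.
6. does not operate a retail storefront; provides massage or bodywork services; hosts events open to the public → Annual Permit not required.
7. floor area 4,100 square feet > 400 square feet; occupies leased commercial space; provides massage or bodywork services → Large Premises Certificate required.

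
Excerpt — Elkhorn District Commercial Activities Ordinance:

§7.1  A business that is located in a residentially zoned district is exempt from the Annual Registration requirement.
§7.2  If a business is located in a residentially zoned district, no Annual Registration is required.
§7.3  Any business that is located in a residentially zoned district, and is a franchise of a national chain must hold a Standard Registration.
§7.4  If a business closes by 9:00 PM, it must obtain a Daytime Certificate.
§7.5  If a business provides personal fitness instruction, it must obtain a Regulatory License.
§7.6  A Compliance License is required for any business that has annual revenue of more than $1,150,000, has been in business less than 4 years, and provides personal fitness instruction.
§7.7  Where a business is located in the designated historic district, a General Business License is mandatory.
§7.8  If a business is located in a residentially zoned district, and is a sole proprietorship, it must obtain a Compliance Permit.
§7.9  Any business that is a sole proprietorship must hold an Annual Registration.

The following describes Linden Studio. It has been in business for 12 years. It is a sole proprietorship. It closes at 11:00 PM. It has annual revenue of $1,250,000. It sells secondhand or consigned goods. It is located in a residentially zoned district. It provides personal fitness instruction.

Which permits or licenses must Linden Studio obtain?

Compliance Permit, Regulatory License

§7.1 is located in a residentially zoned district → exempt from Annual Registration.
§7.2 is located in a residentially zoned district → exempt from Annual Registration.
§7.3 is located in a residentially zoned district; is a sole proprietorship (not: is a franchise of a national chain) → Standard Registration not required.
§7.4 closes 11:00 PM, after 9:00 PM → Daytime Certificate not required.
§7.5 provides personal fitness instruction → Regulatory License required.
§7.6 revenue $1,250,000 > $1,150,000; years in business 12 ≥ 4; provides personal fitness instruction → Compliance License not required.
§7.7 is located in a residentially zoned district (not: is located in the designated historic district) → General Business License not required.
§7.8 is located in a residentially zoned district; is a sole proprietorship → Compliance Permit required.
§7.9 is a sole proprietorship → Annual Registration required.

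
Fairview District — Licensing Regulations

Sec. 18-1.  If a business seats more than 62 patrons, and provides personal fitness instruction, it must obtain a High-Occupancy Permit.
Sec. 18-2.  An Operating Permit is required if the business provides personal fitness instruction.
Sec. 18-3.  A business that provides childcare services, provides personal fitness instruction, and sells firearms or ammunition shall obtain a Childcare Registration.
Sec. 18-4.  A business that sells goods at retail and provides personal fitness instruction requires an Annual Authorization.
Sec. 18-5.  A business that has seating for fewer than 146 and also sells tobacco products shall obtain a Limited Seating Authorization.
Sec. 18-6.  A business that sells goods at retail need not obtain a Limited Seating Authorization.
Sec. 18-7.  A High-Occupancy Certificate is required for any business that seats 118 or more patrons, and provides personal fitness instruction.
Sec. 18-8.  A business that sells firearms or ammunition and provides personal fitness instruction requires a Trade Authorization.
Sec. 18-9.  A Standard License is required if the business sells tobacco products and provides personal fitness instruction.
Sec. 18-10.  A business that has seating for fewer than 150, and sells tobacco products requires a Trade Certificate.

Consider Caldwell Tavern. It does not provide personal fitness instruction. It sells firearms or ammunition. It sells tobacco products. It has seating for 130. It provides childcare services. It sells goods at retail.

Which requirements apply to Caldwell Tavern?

Sec. 18-1. seating 130 > 62; does not provide personal fitness instruction → High-Occupancy Permit not required.
Sec. 18-2. does not provide personal fitness instruction → Operating Permit not required.
Sec. 18-3. provides childcare services; does not provide personal fitness instruction; sells firearms or ammunition → Childcare Registration not required.
Sec. 18-4. sells goods at retail; does not provide personal fitness instruction → Annual Authorization not required.
Sec. 18-5. seating 130 < 146; sells tobacco products → Limited Seating Authorization required.
Sec. 18-6. sells goods at retail → exempt from Limited Seating Authorization.
Sec. 18-7. seating 130 ≥ 118; does not provide personal fitness instruction → High-Occupancy Certificate not required.
Sec. 18-8. sells firearms or ammunition; does not provide personal fitness instruction → Trade Authorization not required.
Sec. 18-9. sells tobacco products; does not provide personal fitness instruction → Standard License not required.
Sec. 18-10. seating 130 < 150; sells tobacco products → Trade Certificate required.

Trade Certificate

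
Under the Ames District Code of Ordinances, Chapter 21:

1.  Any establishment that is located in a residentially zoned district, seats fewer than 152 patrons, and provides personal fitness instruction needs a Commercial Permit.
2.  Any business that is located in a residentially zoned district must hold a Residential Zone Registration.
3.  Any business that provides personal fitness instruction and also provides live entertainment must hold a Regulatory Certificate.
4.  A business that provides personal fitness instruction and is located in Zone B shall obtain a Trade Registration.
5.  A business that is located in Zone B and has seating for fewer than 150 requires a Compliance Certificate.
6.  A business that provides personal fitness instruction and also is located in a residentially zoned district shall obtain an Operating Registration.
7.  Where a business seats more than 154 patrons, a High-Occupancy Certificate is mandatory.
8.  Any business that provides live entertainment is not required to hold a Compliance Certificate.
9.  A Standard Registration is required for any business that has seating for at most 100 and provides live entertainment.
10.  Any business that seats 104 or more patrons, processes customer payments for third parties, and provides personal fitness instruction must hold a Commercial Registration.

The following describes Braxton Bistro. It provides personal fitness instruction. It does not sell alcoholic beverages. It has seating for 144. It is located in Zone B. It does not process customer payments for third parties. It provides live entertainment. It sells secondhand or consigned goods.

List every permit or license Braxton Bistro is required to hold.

1. is located in Zone B (not: is located in a residentially zoned district); seating 144 < 152; provides personal fitness instruction → Commercial Permit not required.
2. is located in Zone B (not: is located in a residentially zoned district) → Residential Zone Registration not required.
3. provides personal fitness instruction; provides live entertainment → Regulatory Certificate required.
4. provides personal fitness instruction; is located in Zone B → Trade Registration required.
5. is located in Zone B; seating 144 < 150 → Compliance Certificate required.
6. provides personal fitness instruction; is located in Zone B (not: is located in a residentially zoned district) → Operating Registration not required.
7. seating 144 ≤ 154 → High-Occupancy Certificate not required.
8. provides live entertainment → exempt from Compliance Certificate.
9. seating 144 > 100; provides live entertainment → Standard Registration not required.
10. seating 144 ≥ 104; does not process customer payments for third parties; provides personal fitness instruction → Commercial Registration not required.

Regulatory Certificate, Trade Registration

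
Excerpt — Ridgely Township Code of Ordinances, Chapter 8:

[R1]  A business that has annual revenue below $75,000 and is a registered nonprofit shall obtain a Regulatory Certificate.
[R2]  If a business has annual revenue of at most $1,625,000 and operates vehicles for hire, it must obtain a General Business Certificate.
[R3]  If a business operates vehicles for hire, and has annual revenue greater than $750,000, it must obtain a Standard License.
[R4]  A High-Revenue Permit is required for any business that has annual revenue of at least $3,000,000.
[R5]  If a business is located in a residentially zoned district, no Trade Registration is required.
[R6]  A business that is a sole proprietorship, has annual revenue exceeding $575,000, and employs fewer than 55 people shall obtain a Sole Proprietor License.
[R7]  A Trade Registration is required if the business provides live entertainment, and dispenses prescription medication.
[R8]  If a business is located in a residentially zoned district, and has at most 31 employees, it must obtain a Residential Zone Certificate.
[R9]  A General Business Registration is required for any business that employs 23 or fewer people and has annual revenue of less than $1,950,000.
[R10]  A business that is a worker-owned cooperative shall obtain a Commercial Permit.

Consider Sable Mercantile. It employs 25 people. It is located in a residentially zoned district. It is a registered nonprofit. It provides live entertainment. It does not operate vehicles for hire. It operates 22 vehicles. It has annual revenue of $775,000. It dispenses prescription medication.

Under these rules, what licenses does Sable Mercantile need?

[R1] revenue $775,000 ≥ $75,000; is a registered nonprofit → Regulatory Certificate not required.
[R2] revenue $775,000 ≤ $1,625,000; does not operate vehicles for hire → General Business Certificate not required.
[R3] does not operate vehicles for hire; revenue $775,000 > $750,000 → Standard License not required.
[R4] revenue $775,000 < $3,000,000 → High-Revenue Permit not required.
[R5] is located in a residentially zoned district → exempt from Trade Registration.
[R6] is a registered nonprofit (not: is a sole proprietorship); revenue $775,000 > $575,000; employees 25 < 55 → Sole Proprietor License not required.
[R7] provides live entertainment; dispenses prescription medication → Trade Registration required.
[R8] is located in a residentially zoned district; employees 25 ≤ 31 → Residential Zone Certificate required.
[R9] employees 25 > 23; revenue $775,000 < $1,950,000 → General Business Registration not required.
[R10] is a registered nonprofit (not: is a worker-owned cooperative) → Commercial Permit not required.

Residential Zone Certificate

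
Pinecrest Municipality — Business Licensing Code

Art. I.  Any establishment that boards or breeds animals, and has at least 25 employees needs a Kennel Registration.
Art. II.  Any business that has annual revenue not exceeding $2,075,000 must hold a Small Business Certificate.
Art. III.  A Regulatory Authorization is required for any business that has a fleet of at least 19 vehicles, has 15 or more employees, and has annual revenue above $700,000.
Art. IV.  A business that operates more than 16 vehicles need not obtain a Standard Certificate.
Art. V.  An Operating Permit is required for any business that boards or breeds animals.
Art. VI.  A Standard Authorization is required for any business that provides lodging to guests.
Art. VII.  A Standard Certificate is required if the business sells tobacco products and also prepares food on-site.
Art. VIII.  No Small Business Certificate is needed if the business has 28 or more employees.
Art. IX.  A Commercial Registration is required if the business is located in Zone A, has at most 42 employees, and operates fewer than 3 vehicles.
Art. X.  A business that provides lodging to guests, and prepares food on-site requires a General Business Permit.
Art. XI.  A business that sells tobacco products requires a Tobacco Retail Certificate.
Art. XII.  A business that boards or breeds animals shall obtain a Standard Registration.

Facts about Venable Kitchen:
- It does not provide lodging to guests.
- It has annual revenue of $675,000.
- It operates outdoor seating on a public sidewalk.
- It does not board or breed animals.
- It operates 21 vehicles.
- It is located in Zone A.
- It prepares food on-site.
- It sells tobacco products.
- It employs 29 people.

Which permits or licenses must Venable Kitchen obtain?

Tobacco Retail Certificate

Art. I. does not board or breed animals; employees 29 ≥ 25 → Kennel Registration not required.
Art. II. revenue $675,000 ≤ $2,075,000 → Small Business Certificate required.
Art. III. vehicles 21 ≥ 19; employees 29 ≥ 15; revenue $675,000 ≤ $700,000 → Regulatory Authorization not required.
Art. IV. vehicles 21 > 16 → exempt from Standard Certificate.
Art. V. does not board or breed animals → Operating Permit not required.
Art. VI. does not provide lodging to guests → Standard Authorization not required.
Art. VII. sells tobacco products; prepares food on-site → Standard Certificate required.
Art. VIII. employees 29 ≥ 28 → exempt from Small Business Certificate.
Art. IX. is located in Zone A; employees 29 ≤ 42; vehicles 21 ≥ 3 → Commercial Registration not required.
Art. X. does not provide lodging to guests; prepares food on-site → General Business Permit not required.
Art. XI. sells tobacco products → Tobacco Retail Certificate required.
Art. XII. does not board or breed animals → Standard Registration not required.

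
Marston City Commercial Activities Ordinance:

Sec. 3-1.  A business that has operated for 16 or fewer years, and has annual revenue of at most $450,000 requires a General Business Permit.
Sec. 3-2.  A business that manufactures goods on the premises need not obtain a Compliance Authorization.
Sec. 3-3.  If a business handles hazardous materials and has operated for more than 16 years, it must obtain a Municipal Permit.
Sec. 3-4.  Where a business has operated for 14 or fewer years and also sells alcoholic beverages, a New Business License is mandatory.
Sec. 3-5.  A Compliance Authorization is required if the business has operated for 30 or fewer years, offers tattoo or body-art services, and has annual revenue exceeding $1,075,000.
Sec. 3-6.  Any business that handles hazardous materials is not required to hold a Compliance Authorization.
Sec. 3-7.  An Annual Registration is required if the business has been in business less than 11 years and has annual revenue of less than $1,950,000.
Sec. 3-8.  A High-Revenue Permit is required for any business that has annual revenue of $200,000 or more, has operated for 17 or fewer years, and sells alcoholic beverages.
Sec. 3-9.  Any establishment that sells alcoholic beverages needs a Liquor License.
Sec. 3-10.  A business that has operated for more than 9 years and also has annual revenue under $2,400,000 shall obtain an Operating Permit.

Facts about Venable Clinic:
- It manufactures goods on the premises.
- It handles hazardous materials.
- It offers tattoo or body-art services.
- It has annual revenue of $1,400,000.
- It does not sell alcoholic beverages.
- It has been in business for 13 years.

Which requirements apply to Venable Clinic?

Sec. 3-1. years in business 13 ≤ 16; revenue $1,400,000 > $450,000 → General Business Permit not required.
Sec. 3-2. manufactures goods on the premises → exempt from Compliance Authorization.
Sec. 3-3. handles hazardous materials; years in business 13 ≤ 16 → Municipal Permit not required.
Sec. 3-4. years in business 13 ≤ 14; does not sell alcoholic beverages → New Business License not required.
Sec. 3-5. years in business 13 ≤ 30; offers tattoo or body-art services; revenue $1,400,000 > $1,075,000 → Compliance Authorization required.
Sec. 3-6. handles hazardous materials → exempt from Compliance Authorization.
Sec. 3-7. years in business 13 ≥ 11; revenue $1,400,000 < $1,950,000 → Annual Registration not required.
Sec. 3-8. revenue $1,400,000 ≥ $200,000; years in business 13 ≤ 17; does not sell alcoholic beverages → High-Revenue Permit not required.
Sec. 3-9. does not sell alcoholic beverages → Liquor License not required.
Sec. 3-10. years in business 13 > 9; revenue $1,400,000 < $2,400,000 → Operating Permit required.

Operating Permit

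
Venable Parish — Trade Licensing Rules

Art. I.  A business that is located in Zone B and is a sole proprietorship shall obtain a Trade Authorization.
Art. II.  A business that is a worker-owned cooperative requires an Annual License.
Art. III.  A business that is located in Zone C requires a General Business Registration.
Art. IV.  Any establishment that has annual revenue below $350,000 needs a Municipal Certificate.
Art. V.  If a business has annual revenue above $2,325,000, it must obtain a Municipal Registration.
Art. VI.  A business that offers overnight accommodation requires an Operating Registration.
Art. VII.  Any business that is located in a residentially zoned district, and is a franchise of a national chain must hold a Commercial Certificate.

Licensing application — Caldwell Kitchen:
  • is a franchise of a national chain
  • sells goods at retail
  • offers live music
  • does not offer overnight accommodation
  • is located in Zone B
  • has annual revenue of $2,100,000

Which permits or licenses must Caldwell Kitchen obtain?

Art. I. is located in Zone B; is a franchise of a national chain (not: is a sole proprietorship) → Trade Authorization not required.
Art. II. is a franchise of a national chain (not: is a worker-owned cooperative) → Annual License not required.
Art. III. is located in Zone B (not: is located in Zone C) → General Business Registration not required.
Art. IV. revenue $2,100,000 ≥ $350,000 → Municipal Certificate not required.
Art. V. revenue $2,100,000 ≤ $2,325,000 → Municipal Registration not required.
Art. VI. does not offer overnight accommodation → Operating Registration not required.
Art. VII. is located in Zone B (not: is located in a residentially zoned district); is a franchise of a national chain → Commercial Certificate not required.

None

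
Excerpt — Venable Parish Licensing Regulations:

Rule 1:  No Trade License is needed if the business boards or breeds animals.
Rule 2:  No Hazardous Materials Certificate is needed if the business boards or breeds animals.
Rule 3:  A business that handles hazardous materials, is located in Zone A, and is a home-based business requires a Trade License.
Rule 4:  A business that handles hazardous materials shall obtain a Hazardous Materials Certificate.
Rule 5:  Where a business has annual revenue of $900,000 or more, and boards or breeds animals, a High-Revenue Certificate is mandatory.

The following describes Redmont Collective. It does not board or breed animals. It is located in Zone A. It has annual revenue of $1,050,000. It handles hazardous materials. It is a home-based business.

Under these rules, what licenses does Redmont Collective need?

Rule 1: does not board or breed animals → Trade License exemption does not apply.
Rule 2: does not board or breed animals → Hazardous Materials Certificate exemption does not apply.
Rule 3: handles hazardous materials; is located in Zone A; is a home-based business → Trade License required.
Rule 4: handles hazardous materials → Hazardous Materials Certificate required.
Rule 5: revenue $1,050,000 ≥ $900,000; does not board or breed animals → High-Revenue Certificate not required.

Hazardous Materials Certificate, Trade License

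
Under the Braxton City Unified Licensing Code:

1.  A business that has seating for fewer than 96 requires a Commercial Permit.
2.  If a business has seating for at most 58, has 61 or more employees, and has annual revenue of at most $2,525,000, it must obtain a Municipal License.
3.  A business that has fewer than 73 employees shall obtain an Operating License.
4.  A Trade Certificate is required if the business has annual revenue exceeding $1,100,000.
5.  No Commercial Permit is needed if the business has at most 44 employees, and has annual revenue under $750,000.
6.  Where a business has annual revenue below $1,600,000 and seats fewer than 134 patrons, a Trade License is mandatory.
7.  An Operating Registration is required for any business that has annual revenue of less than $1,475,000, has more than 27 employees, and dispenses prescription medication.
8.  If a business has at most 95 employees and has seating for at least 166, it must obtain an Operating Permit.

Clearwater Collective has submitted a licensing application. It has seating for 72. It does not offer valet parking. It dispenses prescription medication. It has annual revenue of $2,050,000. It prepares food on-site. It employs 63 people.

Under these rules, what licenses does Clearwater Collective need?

1. seating 72 < 96 → Commercial Permit required.
2. seating 72 > 58; employees 63 ≥ 61; revenue $2,050,000 ≤ $2,525,000 → Municipal License not required.
3. employees 63 < 73 → Operating License required.
4. revenue $2,050,000 > $1,100,000 → Trade Certificate required.
5. employees 63 > 44; revenue $2,050,000 ≥ $750,000 → Commercial Permit exemption does not apply.
6. revenue $2,050,000 ≥ $1,600,000; seating 72 < 134 → Trade License not required.
7. revenue $2,050,000 ≥ $1,475,000; employees 63 > 27; dispenses prescription medication → Operating Registration not required.
8. employees 63 ≤ 95; seating 72 < 166 → Operating Permit not required.

Commercial Permit, Operating License, Trade Certificate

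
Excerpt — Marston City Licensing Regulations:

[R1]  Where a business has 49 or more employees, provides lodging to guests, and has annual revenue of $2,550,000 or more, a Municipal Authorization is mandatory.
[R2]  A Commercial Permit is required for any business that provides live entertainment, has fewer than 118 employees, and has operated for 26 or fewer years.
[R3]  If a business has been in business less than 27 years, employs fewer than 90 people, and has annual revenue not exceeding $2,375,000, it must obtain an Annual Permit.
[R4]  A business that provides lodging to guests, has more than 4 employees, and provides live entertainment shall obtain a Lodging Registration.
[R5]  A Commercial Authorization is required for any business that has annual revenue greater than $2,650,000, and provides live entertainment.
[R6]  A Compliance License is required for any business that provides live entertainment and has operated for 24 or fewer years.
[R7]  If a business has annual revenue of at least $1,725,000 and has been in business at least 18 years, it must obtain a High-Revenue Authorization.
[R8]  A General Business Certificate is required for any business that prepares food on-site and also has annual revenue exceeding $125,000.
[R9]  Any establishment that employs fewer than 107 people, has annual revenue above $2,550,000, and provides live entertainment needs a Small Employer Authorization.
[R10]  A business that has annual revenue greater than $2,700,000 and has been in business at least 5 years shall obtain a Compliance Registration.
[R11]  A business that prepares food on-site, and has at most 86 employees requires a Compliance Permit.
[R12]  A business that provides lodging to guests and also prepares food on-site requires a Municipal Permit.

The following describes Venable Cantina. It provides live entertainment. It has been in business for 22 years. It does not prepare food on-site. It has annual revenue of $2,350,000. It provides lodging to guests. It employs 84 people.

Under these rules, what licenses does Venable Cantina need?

Annual Permit, Commercial Permit, Compliance License, High-Revenue Authorization, Lodging Registration

[R1] employees 84 ≥ 49; provides lodging to guests; revenue $2,350,000 < $2,550,000 → Municipal Authorization not required.
[R2] provides live entertainment; employees 84 < 118; years in business 22 ≤ 26 → Commercial Permit required.
[R3] years in business 22 < 27; employees 84 < 90; revenue $2,350,000 ≤ $2,375,000 → Annual Permit required.
[R4] provides lodging to guests; employees 84 > 4; provides live entertainment → Lodging Registration required.
[R5] revenue $2,350,000 ≤ $2,650,000; provides live entertainment → Commercial Authorization not required.
[R6] provides live entertainment; years in business 22 ≤ 24 → Compliance License required.
[R7] revenue $2,350,000 ≥ $1,725,000; years in business 22 ≥ 18 → High-Revenue Authorization required.
[R8] does not prepare food on-site; revenue $2,350,000 > $125,000 → General Business Certificate not required.
[R9] employees 84 < 107; revenue $2,350,000 ≤ $2,550,000; provides live entertainment → Small Employer Authorization not required.
[R10] revenue $2,350,000 ≤ $2,700,000; years in business 22 ≥ 5 → Compliance Registration not required.
[R11] does not prepare food on-site; employees 84 ≤ 86 → Compliance Permit not required.
[R12] provides lodging to guests; does not prepare food on-site → Municipal Permit not required.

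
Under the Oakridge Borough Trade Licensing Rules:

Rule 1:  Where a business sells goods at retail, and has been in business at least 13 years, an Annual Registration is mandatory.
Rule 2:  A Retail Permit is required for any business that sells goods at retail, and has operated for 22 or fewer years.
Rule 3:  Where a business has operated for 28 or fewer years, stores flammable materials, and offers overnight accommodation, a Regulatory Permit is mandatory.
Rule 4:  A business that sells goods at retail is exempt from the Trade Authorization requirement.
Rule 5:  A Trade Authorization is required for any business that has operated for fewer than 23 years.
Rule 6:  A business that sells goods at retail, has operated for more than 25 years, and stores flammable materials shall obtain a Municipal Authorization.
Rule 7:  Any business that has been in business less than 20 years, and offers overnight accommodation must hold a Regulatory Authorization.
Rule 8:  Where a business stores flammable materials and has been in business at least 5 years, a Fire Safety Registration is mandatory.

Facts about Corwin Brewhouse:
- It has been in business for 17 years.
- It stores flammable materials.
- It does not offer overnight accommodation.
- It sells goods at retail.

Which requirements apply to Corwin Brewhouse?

Annual Registration, Fire Safety Registration, Retail Permit

Rule 1: sells goods at retail; years in business 17 ≥ 13 → Annual Registration required.
Rule 2: sells goods at retail; years in business 17 ≤ 22 → Retail Permit required.
Rule 3: years in business 17 ≤ 28; stores flammable materials; does not offer overnight accommodation → Regulatory Permit not required.
Rule 4: sells goods at retail → exempt from Trade Authorization.
Rule 5: years in business 17 < 23 → Trade Authorization required.
Rule 6: sells goods at retail; years in business 17 ≤ 25; stores flammable materials → Municipal Authorization not required.
Rule 7: years in business 17 < 20; does not offer overnight accommodation → Regulatory Authorization not required.
Rule 8: stores flammable materials; years in business 17 ≥ 5 → Fire Safety Registration required.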